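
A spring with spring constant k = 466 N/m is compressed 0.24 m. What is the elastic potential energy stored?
PE = ½kx² = ½×466×0.24² = 13.42 J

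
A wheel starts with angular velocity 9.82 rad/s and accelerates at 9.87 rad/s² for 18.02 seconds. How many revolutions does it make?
θ = ω₀t + ½αt² = 9.82×18.02 + ½×9.87×18.02² = 1779.45 rad
Revolutions = θ/(2π) = 1779.45/(2π) = 283.21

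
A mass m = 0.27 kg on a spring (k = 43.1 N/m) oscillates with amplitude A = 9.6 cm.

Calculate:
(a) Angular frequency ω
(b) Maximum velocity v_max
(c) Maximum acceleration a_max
ω = √(k/m) = √(43.1/0.27) = 12.63 rad/s
v_max = ωA = 12.63×0.096 = 1.213 m/s
a_max = ω²A = 12.63²×0.096 = 15.32 m/s²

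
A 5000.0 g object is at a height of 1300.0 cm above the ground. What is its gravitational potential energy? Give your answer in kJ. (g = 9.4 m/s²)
PE = mgh = 5 kg × 9.4 m/s² × 13 m = 611 J = 0.611 kJ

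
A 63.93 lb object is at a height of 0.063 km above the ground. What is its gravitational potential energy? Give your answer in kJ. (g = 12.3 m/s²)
PE = mgh = 29 kg × 12.3 m/s² × 63 m = 2.247e+04 J = 22.47 kJ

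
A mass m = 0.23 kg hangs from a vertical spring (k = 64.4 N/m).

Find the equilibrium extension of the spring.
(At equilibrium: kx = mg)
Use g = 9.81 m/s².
x_eq = mg/k = 0.23×9.81/64.4 = 0.03504 m = 3.504 cm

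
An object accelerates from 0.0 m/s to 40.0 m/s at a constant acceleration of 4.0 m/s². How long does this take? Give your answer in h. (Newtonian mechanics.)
t = (v - v₀)/a (with unit conversion) = 0.002778 h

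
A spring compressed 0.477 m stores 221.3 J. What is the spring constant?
PE = ½kx² → k = 2PE/x² = 2×221.3/0.477² = 1945.0 N/m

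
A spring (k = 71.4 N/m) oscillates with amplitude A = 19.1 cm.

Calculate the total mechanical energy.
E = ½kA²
E = ½kA² = ½×71.4×(0.191)² = 1.302 J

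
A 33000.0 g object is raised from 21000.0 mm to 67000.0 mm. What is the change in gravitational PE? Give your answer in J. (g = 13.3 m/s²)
ΔPE = mg(h₂ − h₁) = 33 kg × 13.3 m/s² × (67 − 21) m = 2.019e+04 J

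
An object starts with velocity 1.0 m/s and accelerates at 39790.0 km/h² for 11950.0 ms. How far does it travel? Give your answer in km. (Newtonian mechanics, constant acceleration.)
d = v₀t + ½at² (with unit conversion) = 0.2312 km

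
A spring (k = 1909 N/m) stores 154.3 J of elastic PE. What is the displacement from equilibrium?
PE = ½kx² → x = √(2PE/k) = √(2×154.3/1909) = 0.4021 m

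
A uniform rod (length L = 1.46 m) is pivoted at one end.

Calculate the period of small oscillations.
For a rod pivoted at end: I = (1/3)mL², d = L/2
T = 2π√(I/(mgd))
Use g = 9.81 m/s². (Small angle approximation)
I/m = (1/3)L² = 0.7105 m²; d = L/2 = 0.73 m
T = 2π√(I/(mgd)) = 2π√(0.7105/(9.81×0.73)) = 1.979 s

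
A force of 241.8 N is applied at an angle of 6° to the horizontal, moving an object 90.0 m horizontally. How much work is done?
W = Fd cosθ = 241.8×90.0×cos(6°) = 21643.0 J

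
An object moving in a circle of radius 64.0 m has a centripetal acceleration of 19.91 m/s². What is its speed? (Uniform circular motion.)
v = √(a_c × r) = √(19.91 × 64.0) = 35.7 m/s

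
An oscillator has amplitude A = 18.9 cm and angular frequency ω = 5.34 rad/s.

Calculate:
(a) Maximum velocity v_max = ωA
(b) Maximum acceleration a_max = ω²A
v_max = ωA = 5.34×0.189 = 1.009 m/s
a_max = ω²A = 5.34²×0.189 = 5.389 m/s²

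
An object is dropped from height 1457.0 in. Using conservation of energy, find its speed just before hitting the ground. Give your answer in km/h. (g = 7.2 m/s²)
mgh = ½mv² → v = √(2gh) = √(2×7.2×37.01) = 23.08 m/s = 83.11 km/h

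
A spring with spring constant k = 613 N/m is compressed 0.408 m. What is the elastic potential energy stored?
PE = ½kx² = ½×613×0.408² = 51.02 J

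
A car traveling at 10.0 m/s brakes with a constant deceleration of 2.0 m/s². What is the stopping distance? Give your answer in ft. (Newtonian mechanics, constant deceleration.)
d = v₀² / (2a) (with unit conversion) = 82.02 ft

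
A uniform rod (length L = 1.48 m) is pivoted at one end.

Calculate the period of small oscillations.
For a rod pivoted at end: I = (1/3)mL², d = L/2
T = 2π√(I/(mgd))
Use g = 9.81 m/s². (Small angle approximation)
I/m = (1/3)L² = 0.7301 m²; d = L/2 = 0.74 m
T = 2π√(I/(mgd)) = 2π√(0.7301/(9.81×0.74)) = 1.993 s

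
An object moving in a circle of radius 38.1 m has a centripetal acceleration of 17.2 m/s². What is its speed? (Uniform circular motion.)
v = √(a_c × r) = √(17.2 × 38.1) = 25.6 m/s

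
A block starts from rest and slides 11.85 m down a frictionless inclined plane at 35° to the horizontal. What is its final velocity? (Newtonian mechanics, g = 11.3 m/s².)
a = g sin(θ) = 11.3 × sin(35°) = 6.48 m/s²
v = √(2ad) = √(2 × 6.48 × 11.85) = 12.39 m/s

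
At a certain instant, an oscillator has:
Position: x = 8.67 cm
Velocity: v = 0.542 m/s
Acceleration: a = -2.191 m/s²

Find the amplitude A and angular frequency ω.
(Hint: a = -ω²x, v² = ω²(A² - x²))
a = −ω²x → ω = √(|a|/x) = √(2.191/0.0867) = 5.027 rad/s
v² = ω²(A² − x²) → A = √(x² + v²/ω²) = √(0.0867² + 0.542²/5.027²) = 0.1384 m = 13.84 cm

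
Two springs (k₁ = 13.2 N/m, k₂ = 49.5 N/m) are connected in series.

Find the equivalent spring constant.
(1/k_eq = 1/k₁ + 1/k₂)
1/k_eq = 1/13.2 + 1/49.5 = 0.09596; k_eq = 10.42 N/m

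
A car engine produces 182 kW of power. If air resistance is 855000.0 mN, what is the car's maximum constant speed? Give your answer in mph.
P = Fv → v = P/F = 182000 W / 855 N = 212.9 m/s = 476.2 mph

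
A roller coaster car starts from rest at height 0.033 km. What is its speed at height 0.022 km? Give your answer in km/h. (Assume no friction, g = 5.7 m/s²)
mgh₁ = ½mv₂² + mgh₂ → v₂ = √(2g(h₁−h₂)) = √(2×5.7×(33−22)) = 11.2 m/s = 40.31 km/h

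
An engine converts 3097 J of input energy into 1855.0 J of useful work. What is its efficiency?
η = W_out/W_in = 1855.0/3097 = 0.599 = 59.9%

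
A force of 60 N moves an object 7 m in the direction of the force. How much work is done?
W = Fd = 60×7 = 420.0 J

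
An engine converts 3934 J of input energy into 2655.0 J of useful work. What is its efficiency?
η = W_out/W_in = 2655.0/3934 = 0.6749 = 67.49%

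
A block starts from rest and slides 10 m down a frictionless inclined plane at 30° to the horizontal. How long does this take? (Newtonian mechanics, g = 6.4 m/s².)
a = g sin(θ) = 6.4 × sin(30°) = 3.2 m/s²
t = √(2d/a) = √(2 × 10 / 3.2) = 2.5 s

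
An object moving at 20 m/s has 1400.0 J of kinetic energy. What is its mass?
KE = ½mv² → m = 2KE/v² = 2×1400.0/20² = 7.0 kg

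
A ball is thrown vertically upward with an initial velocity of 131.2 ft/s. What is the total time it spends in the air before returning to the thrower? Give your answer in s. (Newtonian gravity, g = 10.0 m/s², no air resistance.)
t_total = 2v₀/g (with unit conversion) = 7.998 s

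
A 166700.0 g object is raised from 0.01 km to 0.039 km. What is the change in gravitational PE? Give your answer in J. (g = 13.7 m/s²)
ΔPE = mg(h₂ − h₁) = 166.7 kg × 13.7 m/s² × (39 − 10) m = 6.623e+04 J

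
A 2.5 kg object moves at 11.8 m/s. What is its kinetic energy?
KE = ½mv² = ½×2.5×11.8² = 174.05 J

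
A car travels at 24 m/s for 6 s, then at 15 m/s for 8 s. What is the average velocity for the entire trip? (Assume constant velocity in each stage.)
d₁ = v₁t₁ = 24 × 6 = 144 m
d₂ = v₂t₂ = 15 × 8 = 120 m
d_total = 264 m, t_total = 14 s
v_avg = d_total/t_total = 264/14 = 18.86 m/s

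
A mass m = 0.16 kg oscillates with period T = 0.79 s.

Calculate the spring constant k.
T = 2π√(m/k) → k = m(2π/T)² = 0.16×(2π/0.79)² = 10.12 N/m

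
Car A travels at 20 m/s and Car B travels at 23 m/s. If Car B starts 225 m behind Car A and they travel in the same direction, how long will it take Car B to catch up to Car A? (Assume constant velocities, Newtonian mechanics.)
Relative speed: v_rel = 23 - 20 = 3 m/s
Time to catch: t = d₀/v_rel = 225/3 = 75.0 s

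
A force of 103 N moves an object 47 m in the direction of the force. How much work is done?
W = Fd = 103×47 = 4841.0 J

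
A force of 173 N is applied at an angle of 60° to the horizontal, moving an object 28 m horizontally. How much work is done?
W = Fd cosθ = 173×28×cos(60°) = 2422.0 J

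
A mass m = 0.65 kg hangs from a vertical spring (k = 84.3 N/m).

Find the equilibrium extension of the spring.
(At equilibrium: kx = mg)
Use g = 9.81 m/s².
x_eq = mg/k = 0.65×9.81/84.3 = 0.07564 m = 7.564 cm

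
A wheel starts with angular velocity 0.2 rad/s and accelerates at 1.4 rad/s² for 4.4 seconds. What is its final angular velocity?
ω = ω₀ + αt = 0.2 + 1.4 × 4.4 = 6.36 rad/s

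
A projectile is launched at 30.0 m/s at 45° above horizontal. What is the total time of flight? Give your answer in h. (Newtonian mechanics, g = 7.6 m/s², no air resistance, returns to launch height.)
T = 2v₀sin(θ)/g (with unit conversion) = 0.001551 h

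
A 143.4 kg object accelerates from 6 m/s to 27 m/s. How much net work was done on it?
W_net = ΔKE = ½m(v₂² − v₁²) = ½×143.4×(27² − 6²) = 49688.1 J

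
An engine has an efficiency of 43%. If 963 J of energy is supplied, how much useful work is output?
W_out = η × W_in = 0.43 × 963 = 414.09 J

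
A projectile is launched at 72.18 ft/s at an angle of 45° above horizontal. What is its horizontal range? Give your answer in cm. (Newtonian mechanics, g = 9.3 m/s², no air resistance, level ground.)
R = v₀² sin(2θ) / g (with unit conversion) = 5205.0 cm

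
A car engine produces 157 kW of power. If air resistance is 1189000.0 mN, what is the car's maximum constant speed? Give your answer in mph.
P = Fv → v = P/F = 157000 W / 1189 N = 132 m/s = 295.4 mph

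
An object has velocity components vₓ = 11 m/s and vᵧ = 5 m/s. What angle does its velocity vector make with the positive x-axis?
θ = arctan(vᵧ/vₓ) = arctan(5/11) = 24.44°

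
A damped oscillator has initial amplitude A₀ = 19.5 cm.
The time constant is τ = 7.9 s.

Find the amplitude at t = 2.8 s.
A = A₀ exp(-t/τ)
A = A₀ exp(−t/τ) = 19.5×exp(−2.8/7.9) = 13.68 cm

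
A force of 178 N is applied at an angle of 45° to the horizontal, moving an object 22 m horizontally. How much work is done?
W = Fd cosθ = 178×22×cos(45°) = 2769.0 J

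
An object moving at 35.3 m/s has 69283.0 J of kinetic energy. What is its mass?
KE = ½mv² → m = 2KE/v² = 2×69283.0/35.3² = 111.2 kg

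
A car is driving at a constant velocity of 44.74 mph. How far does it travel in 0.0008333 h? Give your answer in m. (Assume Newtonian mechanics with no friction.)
d = vt (with unit conversion) = 60.0 m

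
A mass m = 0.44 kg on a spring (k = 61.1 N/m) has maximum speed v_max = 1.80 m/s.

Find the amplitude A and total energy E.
½mv²_max = ½kA² → A = v_max√(m/k) = 1.8×√(0.44/61.1) = 0.1527 m = 15.27 cm
E = ½mv²_max = ½×0.44×1.8² = 0.7128 J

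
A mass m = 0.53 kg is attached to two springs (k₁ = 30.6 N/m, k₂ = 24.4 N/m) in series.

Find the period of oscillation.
k_eq = k₁k₂/(k₁+k₂) = 13.58 N/m
T = 2π√(m/k_eq) = 2π√(0.53/13.58) = 1.241 s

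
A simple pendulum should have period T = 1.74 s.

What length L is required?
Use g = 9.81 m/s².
T = 2π√(L/g) → L = g(T/2π)² = 9.81×(1.74/2π)² = 0.7523 m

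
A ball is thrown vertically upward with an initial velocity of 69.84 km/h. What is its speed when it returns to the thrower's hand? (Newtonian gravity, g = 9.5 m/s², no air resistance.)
By conservation of energy, the ball returns at the same speed = 69.84 km/h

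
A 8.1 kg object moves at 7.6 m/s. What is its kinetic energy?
KE = ½mv² = ½×8.1×7.6² = 233.928 J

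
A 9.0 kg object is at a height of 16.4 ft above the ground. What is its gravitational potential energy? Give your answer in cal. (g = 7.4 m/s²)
PE = mgh = 9 kg × 7.4 m/s² × 4.999 m = 332.9 J = 79.57 cal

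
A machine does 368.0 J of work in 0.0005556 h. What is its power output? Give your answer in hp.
P = W/t = 368 J / 2 s = 184 W = 0.2467 hp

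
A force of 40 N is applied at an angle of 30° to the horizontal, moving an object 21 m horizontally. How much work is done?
W = Fd cosθ = 40×21×cos(30°) = 727.46 J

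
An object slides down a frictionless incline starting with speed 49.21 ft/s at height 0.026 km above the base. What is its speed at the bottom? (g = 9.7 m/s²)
½mv₀² + mgh = ½mv² → v = √(v₀² + 2gh) = √(15² + 2×9.7×26) = 27.01 m/s = 88.61 ft/s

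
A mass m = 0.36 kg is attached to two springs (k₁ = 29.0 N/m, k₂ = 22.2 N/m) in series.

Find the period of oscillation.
k_eq = k₁k₂/(k₁+k₂) = 12.57 N/m
T = 2π√(m/k_eq) = 2π√(0.36/12.57) = 1.063 s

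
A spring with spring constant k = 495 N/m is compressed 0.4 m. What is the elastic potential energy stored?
PE = ½kx² = ½×495×0.4² = 39.6 J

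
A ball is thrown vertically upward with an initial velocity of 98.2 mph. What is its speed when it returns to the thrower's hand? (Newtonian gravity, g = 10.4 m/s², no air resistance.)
By conservation of energy, the ball returns at the same speed = 98.2 mph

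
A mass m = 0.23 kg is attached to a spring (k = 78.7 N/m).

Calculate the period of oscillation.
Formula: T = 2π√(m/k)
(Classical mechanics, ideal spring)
T = 2π√(m/k) = 2π√(0.23/78.7) = 0.3397 s; f = 1/T = 2.944 Hz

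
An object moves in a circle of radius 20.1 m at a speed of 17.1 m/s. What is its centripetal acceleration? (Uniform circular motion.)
a_c = v²/r = 17.1²/20.1 = 292.41/20.1 = 14.55 m/s²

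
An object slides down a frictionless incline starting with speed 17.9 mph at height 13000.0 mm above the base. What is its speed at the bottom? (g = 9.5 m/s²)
½mv₀² + mgh = ½mv² → v = √(v₀² + 2gh) = √(8.002² + 2×9.5×13) = 17.64 m/s = 39.45 mph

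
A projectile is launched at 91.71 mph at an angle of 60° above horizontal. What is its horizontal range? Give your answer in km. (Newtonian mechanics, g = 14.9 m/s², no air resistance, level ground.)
R = v₀² sin(2θ) / g (with unit conversion) = 0.09769 km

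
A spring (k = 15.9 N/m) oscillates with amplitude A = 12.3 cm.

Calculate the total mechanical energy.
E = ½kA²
E = ½kA² = ½×15.9×(0.123)² = 0.1203 J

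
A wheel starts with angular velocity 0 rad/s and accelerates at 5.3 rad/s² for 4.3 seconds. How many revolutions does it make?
θ = ω₀t + ½αt² = 0×4.3 + ½×5.3×4.3² = 49.0 rad
Revolutions = θ/(2π) = 49.0/(2π) = 7.8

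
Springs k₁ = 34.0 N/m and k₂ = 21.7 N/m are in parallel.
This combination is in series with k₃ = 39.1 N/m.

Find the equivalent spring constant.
k₁₂ = k₁ + k₂ = 55.7 N/m (parallel)
1/k_eq = 1/k₁₂ + 1/k₃ → k_eq = 22.97 N/m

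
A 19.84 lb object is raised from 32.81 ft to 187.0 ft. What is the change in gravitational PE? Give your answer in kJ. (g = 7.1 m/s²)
ΔPE = mg(h₂ − h₁) = 8.999 kg × 7.1 m/s² × (57 − 10) m = 3003 J = 3.003 kJ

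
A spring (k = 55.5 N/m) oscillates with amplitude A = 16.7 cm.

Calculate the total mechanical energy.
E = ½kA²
E = ½kA² = ½×55.5×(0.167)² = 0.7739 J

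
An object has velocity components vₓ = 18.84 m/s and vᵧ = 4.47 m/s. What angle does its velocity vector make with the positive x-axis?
θ = arctan(vᵧ/vₓ) = arctan(4.47/18.84) = 13.35°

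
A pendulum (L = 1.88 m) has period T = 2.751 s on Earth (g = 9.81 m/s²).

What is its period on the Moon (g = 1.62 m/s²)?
T = 2π√(L/g), so T_moon/T_earth = √(g_earth/g_moon)
T_moon = 2π√(1.88/1.62) = 6.769 s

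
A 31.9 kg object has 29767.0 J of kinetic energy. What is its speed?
KE = ½mv² → v = √(2KE/m) = √(2×29767.0/31.9) = 43.2 m/s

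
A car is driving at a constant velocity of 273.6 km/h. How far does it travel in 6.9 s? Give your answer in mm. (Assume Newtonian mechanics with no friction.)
d = vt (with unit conversion) = 524400.0 mm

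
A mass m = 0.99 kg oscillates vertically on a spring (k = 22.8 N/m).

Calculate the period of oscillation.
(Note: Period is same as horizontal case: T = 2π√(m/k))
T = 2π√(m/k) = 2π√(0.99/22.8) = 1.309 s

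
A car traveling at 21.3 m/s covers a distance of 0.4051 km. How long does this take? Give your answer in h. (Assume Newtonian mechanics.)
t = d/v (with unit conversion) = 0.005283 h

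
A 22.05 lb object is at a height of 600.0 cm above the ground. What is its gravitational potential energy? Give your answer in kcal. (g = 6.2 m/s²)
PE = mgh = 10 kg × 6.2 m/s² × 6 m = 372.1 J = 0.08893 kcal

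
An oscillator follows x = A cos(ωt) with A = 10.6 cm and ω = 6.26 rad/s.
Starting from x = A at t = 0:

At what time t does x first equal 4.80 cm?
cos(ωt) = x/A = 4.8/10.6 = 0.4528
ωt = arccos(0.4528) = 1.101 rad
t = 1.101/6.26 = 0.1759 s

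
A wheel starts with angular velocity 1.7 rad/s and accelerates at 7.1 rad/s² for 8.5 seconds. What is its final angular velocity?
ω = ω₀ + αt = 1.7 + 7.1 × 8.5 = 62.05 rad/s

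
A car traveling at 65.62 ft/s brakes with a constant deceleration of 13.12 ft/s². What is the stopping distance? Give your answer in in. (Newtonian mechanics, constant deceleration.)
d = v₀² / (2a) (with unit conversion) = 1969.0 in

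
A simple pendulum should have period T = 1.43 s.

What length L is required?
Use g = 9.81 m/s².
T = 2π√(L/g) → L = g(T/2π)² = 9.81×(1.43/2π)² = 0.5081 m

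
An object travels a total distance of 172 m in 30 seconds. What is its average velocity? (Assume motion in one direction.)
v_avg = Δd / Δt = 172 / 30 = 5.73 m/s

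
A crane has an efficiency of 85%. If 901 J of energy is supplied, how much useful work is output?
W_out = η × W_in = 0.85 × 901 = 765.85 J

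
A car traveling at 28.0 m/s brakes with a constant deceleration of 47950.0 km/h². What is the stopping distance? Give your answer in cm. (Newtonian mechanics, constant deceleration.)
d = v₀² / (2a) (with unit conversion) = 10600.0 cm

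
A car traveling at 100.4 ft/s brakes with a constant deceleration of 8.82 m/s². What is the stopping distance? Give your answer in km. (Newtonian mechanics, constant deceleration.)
d = v₀² / (2a) (with unit conversion) = 0.05309 km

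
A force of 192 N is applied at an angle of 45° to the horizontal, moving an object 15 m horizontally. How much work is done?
W = Fd cosθ = 192×15×cos(45°) = 2036.5 J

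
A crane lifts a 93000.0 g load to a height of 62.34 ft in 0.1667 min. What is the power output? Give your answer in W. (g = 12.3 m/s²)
W = mgh = 93×12.3×19 = 2.174e+04 J
P = W/t = 2.174e+04/10 = 2173 W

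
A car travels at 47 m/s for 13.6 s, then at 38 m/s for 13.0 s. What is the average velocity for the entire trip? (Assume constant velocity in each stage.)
d₁ = v₁t₁ = 47 × 13.6 = 639.2 m
d₂ = v₂t₂ = 38 × 13.0 = 494 m
d_total = 1133.2 m, t_total = 26.6 s
v_avg = d_total/t_total = 1133.2/26.6 = 42.6 m/s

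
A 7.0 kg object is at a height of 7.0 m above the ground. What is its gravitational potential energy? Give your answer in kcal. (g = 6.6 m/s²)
PE = mgh = 7 kg × 6.6 m/s² × 7 m = 323.4 J = 0.07729 kcal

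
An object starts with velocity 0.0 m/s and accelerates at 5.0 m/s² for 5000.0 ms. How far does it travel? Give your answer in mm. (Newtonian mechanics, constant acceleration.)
d = v₀t + ½at² (with unit conversion) = 62500.0 mm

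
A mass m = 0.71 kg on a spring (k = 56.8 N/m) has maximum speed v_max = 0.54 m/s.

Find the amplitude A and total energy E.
½mv²_max = ½kA² → A = v_max√(m/k) = 0.54×√(0.71/56.8) = 0.06037 m = 6.037 cm
E = ½mv²_max = ½×0.71×0.54² = 0.1035 J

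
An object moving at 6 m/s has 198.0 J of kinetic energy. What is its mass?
KE = ½mv² → m = 2KE/v² = 2×198.0/6² = 11.0 kg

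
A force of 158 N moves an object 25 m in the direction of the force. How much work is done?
W = Fd = 158×25 = 3950.0 J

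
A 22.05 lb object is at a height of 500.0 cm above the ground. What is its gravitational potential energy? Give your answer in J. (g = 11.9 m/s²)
PE = mgh = 10 kg × 11.9 m/s² × 5 m = 595.1 J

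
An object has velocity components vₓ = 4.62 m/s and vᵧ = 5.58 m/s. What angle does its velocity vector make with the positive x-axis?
θ = arctan(vᵧ/vₓ) = arctan(5.58/4.62) = 50.38°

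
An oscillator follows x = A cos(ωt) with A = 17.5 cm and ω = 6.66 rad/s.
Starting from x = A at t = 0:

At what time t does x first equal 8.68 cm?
cos(ωt) = x/A = 8.68/17.5 = 0.496
ωt = arccos(0.496) = 1.052 rad
t = 1.052/6.66 = 0.1579 s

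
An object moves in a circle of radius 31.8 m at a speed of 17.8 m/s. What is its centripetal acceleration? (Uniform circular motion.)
a_c = v²/r = 17.8²/31.8 = 316.84/31.8 = 9.96 m/s²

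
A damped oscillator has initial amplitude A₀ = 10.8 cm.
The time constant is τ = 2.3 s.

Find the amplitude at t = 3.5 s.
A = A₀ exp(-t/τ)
A = A₀ exp(−t/τ) = 10.8×exp(−3.5/2.3) = 2.358 cm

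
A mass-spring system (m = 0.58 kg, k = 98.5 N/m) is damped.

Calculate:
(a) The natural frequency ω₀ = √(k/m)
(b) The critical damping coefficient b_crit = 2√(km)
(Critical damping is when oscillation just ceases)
ω₀ = √(k/m) = √(98.5/0.58) = 13.03 rad/s
b_crit = 2√(km) = 2√(98.5×0.58) = 15.12 kg/s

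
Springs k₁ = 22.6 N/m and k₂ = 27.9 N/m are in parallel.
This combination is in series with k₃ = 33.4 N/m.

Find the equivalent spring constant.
k₁₂ = k₁ + k₂ = 50.5 N/m (parallel)
1/k_eq = 1/k₁₂ + 1/k₃ → k_eq = 20.1 N/m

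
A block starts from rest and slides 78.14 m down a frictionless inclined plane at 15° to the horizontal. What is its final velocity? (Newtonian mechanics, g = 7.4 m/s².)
a = g sin(θ) = 7.4 × sin(15°) = 1.92 m/s²
v = √(2ad) = √(2 × 1.92 × 78.14) = 17.3 m/s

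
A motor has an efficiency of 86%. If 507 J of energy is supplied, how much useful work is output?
W_out = η × W_in = 0.86 × 507 = 436.02 J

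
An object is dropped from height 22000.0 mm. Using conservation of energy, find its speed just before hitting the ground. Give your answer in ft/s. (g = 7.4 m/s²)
mgh = ½mv² → v = √(2gh) = √(2×7.4×22) = 18.04 m/s = 59.2 ft/s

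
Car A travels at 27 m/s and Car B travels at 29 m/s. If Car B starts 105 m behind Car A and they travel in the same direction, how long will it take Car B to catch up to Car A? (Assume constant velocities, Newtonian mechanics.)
Relative speed: v_rel = 29 - 27 = 2 m/s
Time to catch: t = d₀/v_rel = 105/2 = 52.5 s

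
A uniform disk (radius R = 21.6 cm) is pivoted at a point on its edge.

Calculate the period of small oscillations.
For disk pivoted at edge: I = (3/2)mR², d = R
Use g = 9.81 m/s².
I/m = (3/2)R² = 0.06998 m²; d = R = 0.216 m
T = 2π√((3/2)R²/(gR)) = 2π√(3R/(2g)) = 1.142 s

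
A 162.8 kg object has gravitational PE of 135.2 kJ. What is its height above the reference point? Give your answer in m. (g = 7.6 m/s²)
PE = mgh → h = PE/(mg) = 1.352e+05 J / (162.8 kg × 7.6 m/s²) = 109.3 m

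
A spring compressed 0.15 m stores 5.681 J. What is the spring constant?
PE = ½kx² → k = 2PE/x² = 2×5.681/0.15² = 505.0 N/m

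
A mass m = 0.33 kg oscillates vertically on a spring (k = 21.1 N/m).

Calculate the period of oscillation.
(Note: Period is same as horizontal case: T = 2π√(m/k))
T = 2π√(m/k) = 2π√(0.33/21.1) = 0.7858 s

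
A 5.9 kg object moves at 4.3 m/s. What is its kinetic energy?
KE = ½mv² = ½×5.9×4.3² = 54.5455 J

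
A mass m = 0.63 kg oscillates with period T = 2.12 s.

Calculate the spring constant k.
T = 2π√(m/k) → k = m(2π/T)² = 0.63×(2π/2.12)² = 5.534 N/m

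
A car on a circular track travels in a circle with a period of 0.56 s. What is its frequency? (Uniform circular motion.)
f = 1/T = 1/0.56 = 1.7857 Hz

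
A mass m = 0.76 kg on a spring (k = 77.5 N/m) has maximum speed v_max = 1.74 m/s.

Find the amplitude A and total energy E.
½mv²_max = ½kA² → A = v_max√(m/k) = 1.74×√(0.76/77.5) = 0.1723 m = 17.23 cm
E = ½mv²_max = ½×0.76×1.74² = 1.15 J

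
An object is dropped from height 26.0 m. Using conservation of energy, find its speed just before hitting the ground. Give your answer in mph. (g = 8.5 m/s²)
mgh = ½mv² → v = √(2gh) = √(2×8.5×26) = 21.02 m/s = 47.03 mph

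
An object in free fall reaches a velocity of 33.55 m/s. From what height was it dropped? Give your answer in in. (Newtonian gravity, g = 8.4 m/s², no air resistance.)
h = v²/(2g) (with unit conversion) = 2638.0 in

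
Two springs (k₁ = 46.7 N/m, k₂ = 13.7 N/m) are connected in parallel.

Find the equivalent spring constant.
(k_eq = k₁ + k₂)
k_eq = k₁ + k₂ = 46.7 + 13.7 = 60.4 N/m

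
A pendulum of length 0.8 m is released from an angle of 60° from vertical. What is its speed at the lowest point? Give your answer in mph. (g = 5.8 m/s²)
h = L(1 − cosθ) = 0.8×(1 − cos60°) = 0.4 m
v = √(2gh) = √(2×5.8×0.4) = 2.154 m/s = 4.819 mph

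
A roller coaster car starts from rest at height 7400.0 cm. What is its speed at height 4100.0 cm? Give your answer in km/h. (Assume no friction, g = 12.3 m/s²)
mgh₁ = ½mv₂² + mgh₂ → v₂ = √(2g(h₁−h₂)) = √(2×12.3×(74−41)) = 28.49 m/s = 102.6 km/h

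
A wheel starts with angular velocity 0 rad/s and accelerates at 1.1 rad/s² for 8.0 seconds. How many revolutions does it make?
θ = ω₀t + ½αt² = 0×8.0 + ½×1.1×8.0² = 35.2 rad
Revolutions = θ/(2π) = 35.2/(2π) = 5.6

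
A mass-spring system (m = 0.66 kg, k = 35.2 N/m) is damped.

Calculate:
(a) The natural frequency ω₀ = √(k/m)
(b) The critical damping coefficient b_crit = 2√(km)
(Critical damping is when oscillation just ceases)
ω₀ = √(k/m) = √(35.2/0.66) = 7.303 rad/s
b_crit = 2√(km) = 2√(35.2×0.66) = 9.64 kg/s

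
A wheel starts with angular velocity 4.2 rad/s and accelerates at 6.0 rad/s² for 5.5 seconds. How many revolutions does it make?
θ = ω₀t + ½αt² = 4.2×5.5 + ½×6.0×5.5² = 113.85 rad
Revolutions = θ/(2π) = 113.85/(2π) = 18.12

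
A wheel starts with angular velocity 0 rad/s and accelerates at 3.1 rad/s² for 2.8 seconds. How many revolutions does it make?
θ = ω₀t + ½αt² = 0×2.8 + ½×3.1×2.8² = 12.15 rad
Revolutions = θ/(2π) = 12.15/(2π) = 1.93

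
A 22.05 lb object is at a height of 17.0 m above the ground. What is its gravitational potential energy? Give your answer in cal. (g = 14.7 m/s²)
PE = mgh = 10 kg × 14.7 m/s² × 17 m = 2499 J = 597.4 cal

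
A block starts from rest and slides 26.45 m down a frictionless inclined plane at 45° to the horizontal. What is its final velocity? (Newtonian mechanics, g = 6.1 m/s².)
a = g sin(θ) = 6.1 × sin(45°) = 4.31 m/s²
v = √(2ad) = √(2 × 4.31 × 26.45) = 15.11 m/s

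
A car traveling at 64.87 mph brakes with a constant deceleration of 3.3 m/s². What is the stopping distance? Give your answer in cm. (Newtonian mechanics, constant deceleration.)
d = v₀² / (2a) (with unit conversion) = 12740.0 cm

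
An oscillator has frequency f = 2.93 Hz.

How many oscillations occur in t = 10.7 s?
n = f×t = 2.93×10.7 = 31.35 oscillations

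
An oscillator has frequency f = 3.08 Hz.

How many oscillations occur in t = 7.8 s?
n = f×t = 3.08×7.8 = 24.02 oscillations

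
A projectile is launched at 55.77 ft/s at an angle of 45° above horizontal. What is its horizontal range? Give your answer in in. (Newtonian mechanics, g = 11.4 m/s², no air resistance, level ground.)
R = v₀² sin(2θ) / g (with unit conversion) = 997.9 in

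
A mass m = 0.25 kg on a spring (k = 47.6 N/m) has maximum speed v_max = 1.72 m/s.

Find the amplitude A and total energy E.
½mv²_max = ½kA² → A = v_max√(m/k) = 1.72×√(0.25/47.6) = 0.1247 m = 12.47 cm
E = ½mv²_max = ½×0.25×1.72² = 0.3698 J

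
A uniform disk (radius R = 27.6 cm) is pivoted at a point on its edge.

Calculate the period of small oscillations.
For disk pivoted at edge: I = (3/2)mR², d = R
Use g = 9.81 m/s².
I/m = (3/2)R² = 0.1143 m²; d = R = 0.276 m
T = 2π√((3/2)R²/(gR)) = 2π√(3R/(2g)) = 1.291 s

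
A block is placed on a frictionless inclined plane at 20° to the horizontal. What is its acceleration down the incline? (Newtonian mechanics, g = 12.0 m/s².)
a = g sin(θ) = 12.0 × sin(20°) = 12.0 × 0.342 = 4.1 m/s²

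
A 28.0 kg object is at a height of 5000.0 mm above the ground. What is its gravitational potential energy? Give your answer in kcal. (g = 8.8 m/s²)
PE = mgh = 28 kg × 8.8 m/s² × 5 m = 1232 J = 0.2945 kcal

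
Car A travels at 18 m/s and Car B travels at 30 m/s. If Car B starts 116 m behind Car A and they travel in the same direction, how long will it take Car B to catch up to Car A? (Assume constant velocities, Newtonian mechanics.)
Relative speed: v_rel = 30 - 18 = 12 m/s
Time to catch: t = d₀/v_rel = 116/12 = 9.67 s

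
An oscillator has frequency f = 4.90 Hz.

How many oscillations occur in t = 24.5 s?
n = f×t = 4.9×24.5 = 120.1 oscillations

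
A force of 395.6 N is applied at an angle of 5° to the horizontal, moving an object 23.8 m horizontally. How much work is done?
W = Fd cosθ = 395.6×23.8×cos(5°) = 9379.5 J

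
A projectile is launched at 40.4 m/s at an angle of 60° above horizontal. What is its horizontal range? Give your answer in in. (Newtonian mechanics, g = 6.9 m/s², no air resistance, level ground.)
R = v₀² sin(2θ) / g (with unit conversion) = 8065.0 in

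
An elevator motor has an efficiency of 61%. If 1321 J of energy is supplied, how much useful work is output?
W_out = η × W_in = 0.61 × 1321 = 805.81 J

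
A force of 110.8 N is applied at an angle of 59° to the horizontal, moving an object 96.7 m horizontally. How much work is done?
W = Fd cosθ = 110.8×96.7×cos(59°) = 5518.3 J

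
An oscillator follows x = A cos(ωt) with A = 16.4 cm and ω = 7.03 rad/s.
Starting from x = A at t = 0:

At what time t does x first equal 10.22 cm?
cos(ωt) = x/A = 10.22/16.4 = 0.6232
ωt = arccos(0.6232) = 0.898 rad
t = 0.898/7.03 = 0.1277 s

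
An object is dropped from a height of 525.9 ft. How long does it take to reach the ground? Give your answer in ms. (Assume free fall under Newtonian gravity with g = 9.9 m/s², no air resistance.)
t = √(2h/g) (with unit conversion) = 5691.0 ms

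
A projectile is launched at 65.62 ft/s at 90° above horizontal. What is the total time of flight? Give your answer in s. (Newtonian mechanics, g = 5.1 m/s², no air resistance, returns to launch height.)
T = 2v₀sin(θ)/g (with unit conversion) = 7.844 s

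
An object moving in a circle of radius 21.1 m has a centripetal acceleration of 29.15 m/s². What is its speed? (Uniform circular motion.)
v = √(a_c × r) = √(29.15 × 21.1) = 24.8 m/s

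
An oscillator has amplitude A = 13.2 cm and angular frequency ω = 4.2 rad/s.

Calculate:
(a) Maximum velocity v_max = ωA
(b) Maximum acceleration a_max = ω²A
v_max = ωA = 4.2×0.132 = 0.5544 m/s
a_max = ω²A = 4.2²×0.132 = 2.328 m/s²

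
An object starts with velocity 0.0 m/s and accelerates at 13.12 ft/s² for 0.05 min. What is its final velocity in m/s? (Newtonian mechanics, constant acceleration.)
v = v₀ + at (with unit conversion) = 12.0 m/s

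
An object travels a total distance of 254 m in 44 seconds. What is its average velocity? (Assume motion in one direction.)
v_avg = Δd / Δt = 254 / 44 = 5.77 m/s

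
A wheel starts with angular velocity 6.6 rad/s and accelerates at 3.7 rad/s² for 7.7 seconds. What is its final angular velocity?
ω = ω₀ + αt = 6.6 + 3.7 × 7.7 = 35.09 rad/s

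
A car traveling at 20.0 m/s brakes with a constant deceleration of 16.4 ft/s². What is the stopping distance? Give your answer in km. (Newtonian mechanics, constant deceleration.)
d = v₀² / (2a) (with unit conversion) = 0.04001 km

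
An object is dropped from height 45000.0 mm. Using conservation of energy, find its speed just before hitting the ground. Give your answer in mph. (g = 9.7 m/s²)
mgh = ½mv² → v = √(2gh) = √(2×9.7×45) = 29.55 m/s = 66.09 mph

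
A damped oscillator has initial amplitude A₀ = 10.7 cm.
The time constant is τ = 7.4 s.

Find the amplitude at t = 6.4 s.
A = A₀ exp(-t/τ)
A = A₀ exp(−t/τ) = 10.7×exp(−6.4/7.4) = 4.506 cm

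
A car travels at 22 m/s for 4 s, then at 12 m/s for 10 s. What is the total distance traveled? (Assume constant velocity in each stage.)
d₁ = v₁t₁ = 22 × 4 = 88 m
d₂ = v₂t₂ = 12 × 10 = 120 m
d_total = 88 + 120 = 208 m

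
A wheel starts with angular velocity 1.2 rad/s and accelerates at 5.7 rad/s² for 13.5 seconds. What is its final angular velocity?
ω = ω₀ + αt = 1.2 + 5.7 × 13.5 = 78.15 rad/s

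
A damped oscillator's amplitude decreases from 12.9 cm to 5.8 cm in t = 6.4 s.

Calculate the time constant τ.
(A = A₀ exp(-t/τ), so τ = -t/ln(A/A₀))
A/A₀ = 5.8/12.9 = 0.4496; ln(A/A₀) = -0.7994
τ = −t/ln(A/A₀) = −6.4/-0.7994 = 8.006 s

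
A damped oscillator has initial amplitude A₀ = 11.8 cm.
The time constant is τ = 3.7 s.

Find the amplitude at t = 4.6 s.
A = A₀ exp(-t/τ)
A = A₀ exp(−t/τ) = 11.8×exp(−4.6/3.7) = 3.404 cm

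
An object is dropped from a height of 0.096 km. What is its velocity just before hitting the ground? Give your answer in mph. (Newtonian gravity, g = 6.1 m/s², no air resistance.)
v = √(2gh) (with unit conversion) = 76.55 mph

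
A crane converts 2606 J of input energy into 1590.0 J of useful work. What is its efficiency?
η = W_out/W_in = 1590.0/2606 = 0.6101 = 61.01%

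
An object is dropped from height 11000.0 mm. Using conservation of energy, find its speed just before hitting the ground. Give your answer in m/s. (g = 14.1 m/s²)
mgh = ½mv² → v = √(2gh) = √(2×14.1×11) = 17.61 m/s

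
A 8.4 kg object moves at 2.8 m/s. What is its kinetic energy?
KE = ½mv² = ½×8.4×2.8² = 32.928 J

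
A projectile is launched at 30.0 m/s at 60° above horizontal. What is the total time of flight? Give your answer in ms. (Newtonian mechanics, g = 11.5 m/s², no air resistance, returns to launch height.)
T = 2v₀sin(θ)/g (with unit conversion) = 4518.0 ms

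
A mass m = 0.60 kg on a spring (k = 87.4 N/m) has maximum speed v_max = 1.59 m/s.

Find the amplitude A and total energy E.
½mv²_max = ½kA² → A = v_max√(m/k) = 1.59×√(0.6/87.4) = 0.1317 m = 13.17 cm
E = ½mv²_max = ½×0.6×1.59² = 0.7584 J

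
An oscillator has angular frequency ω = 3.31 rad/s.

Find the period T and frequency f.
T = 2π/ω = 2π/3.31 = 1.898 s; f = ω/2π = 0.5268 Hz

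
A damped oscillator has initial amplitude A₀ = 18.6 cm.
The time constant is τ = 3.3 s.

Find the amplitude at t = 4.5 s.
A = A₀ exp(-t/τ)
A = A₀ exp(−t/τ) = 18.6×exp(−4.5/3.3) = 4.757 cm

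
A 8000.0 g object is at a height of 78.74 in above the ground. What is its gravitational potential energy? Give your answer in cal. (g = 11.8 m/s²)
PE = mgh = 8 kg × 11.8 m/s² × 2 m = 188.8 J = 45.12 cal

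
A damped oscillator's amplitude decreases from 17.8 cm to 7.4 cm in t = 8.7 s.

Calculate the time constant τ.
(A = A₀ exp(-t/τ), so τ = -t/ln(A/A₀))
A/A₀ = 7.4/17.8 = 0.4157; ln(A/A₀) = -0.8777
τ = −t/ln(A/A₀) = −8.7/-0.8777 = 9.912 s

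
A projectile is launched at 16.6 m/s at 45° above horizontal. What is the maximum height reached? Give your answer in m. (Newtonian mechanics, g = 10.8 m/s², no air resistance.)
H = v₀²sin²(θ)/(2g) = 6.379 m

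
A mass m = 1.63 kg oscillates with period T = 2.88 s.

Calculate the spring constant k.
T = 2π√(m/k) → k = m(2π/T)² = 1.63×(2π/2.88)² = 7.758 N/m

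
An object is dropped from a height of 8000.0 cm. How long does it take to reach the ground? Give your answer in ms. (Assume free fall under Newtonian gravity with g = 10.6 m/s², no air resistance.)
t = √(2h/g) (with unit conversion) = 3885.0 ms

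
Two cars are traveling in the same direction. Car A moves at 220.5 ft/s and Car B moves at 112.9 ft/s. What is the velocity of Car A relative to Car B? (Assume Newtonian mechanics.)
v_rel = v_A - v_B = 220.5 - 112.9 = 107.6 ft/s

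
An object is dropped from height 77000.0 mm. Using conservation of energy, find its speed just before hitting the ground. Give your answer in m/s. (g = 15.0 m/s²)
mgh = ½mv² → v = √(2gh) = √(2×15.0×77) = 48.06 m/s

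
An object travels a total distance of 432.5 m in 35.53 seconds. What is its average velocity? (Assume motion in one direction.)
v_avg = Δd / Δt = 432.5 / 35.53 = 12.17 m/s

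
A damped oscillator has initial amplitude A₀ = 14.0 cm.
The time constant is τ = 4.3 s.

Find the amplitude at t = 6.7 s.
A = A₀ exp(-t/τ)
A = A₀ exp(−t/τ) = 14.0×exp(−6.7/4.3) = 2.947 cm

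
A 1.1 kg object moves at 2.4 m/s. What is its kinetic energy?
KE = ½mv² = ½×1.1×2.4² = 3.168 J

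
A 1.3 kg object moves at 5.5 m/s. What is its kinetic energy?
KE = ½mv² = ½×1.3×5.5² = 19.6625 J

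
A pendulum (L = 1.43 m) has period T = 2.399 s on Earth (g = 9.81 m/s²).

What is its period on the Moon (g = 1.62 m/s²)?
T = 2π√(L/g), so T_moon/T_earth = √(g_earth/g_moon)
T_moon = 2π√(1.43/1.62) = 5.903 s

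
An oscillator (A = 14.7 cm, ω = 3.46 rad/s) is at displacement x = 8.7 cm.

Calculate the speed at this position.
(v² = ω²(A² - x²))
v = ω√(A² − x²) = 3.46×√(0.147² − 0.087²) = 0.41 m/s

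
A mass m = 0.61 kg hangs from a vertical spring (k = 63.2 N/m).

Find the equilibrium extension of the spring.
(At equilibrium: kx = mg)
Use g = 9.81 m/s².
x_eq = mg/k = 0.61×9.81/63.2 = 0.09469 m = 9.469 cm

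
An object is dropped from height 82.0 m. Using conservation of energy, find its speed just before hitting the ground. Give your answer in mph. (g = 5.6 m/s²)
mgh = ½mv² → v = √(2gh) = √(2×5.6×82) = 30.31 m/s = 67.79 mph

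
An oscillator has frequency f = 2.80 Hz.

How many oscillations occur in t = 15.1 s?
n = f×t = 2.8×15.1 = 42.28 oscillations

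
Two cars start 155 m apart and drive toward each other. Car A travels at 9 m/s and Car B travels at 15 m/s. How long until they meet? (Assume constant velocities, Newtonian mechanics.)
Combined speed: v_combined = 9 + 15 = 24 m/s
Time to meet: t = d/24 = 155/24 = 6.46 s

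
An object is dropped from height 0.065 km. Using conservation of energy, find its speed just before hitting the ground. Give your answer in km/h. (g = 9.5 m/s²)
mgh = ½mv² → v = √(2gh) = √(2×9.5×65) = 35.14 m/s = 126.5 km/h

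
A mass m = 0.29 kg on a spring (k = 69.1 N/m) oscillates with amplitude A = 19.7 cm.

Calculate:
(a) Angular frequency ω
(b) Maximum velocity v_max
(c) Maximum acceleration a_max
ω = √(k/m) = √(69.1/0.29) = 15.44 rad/s
v_max = ωA = 15.44×0.197 = 3.041 m/s
a_max = ω²A = 15.44²×0.197 = 46.94 m/s²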